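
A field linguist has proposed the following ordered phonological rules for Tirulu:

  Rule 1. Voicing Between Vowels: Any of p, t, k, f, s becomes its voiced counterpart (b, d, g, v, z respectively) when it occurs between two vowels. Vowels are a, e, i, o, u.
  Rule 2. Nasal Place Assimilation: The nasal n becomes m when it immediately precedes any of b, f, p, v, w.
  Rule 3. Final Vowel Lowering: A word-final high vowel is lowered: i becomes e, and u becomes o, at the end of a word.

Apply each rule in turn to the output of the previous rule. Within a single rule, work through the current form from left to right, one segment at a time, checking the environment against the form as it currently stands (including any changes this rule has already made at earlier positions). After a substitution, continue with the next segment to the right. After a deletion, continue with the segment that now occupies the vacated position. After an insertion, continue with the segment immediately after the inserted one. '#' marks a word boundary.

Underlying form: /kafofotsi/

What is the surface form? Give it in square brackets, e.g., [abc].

Rule 1 Voicing Between Vowels: [kafofotsi] → [kavovotsi]
Rule 2 Nasal Place Assimilation: no change — [kavovotsi]
Rule 3 Final Vowel Lowering: [kavovotsi] → [kavovotse]

[kavovotse]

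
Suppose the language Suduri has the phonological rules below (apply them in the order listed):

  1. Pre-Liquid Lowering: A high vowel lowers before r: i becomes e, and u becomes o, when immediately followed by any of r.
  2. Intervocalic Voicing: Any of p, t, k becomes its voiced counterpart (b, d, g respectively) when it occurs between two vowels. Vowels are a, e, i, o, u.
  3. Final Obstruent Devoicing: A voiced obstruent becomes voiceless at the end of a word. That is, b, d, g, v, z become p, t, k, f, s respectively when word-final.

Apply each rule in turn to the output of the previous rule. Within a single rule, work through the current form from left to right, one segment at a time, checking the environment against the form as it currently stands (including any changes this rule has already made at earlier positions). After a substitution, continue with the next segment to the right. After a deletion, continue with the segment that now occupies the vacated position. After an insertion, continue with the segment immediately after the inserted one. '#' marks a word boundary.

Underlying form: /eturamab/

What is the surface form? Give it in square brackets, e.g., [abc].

[edoramap]

1 Pre-Liquid Lowering: [eturamab] → [etoramab]
2 Intervocalic Voicing: [etoramab] → [edoramab]
3 Final Obstruent Devoicing: [edoramab] → [edoramap]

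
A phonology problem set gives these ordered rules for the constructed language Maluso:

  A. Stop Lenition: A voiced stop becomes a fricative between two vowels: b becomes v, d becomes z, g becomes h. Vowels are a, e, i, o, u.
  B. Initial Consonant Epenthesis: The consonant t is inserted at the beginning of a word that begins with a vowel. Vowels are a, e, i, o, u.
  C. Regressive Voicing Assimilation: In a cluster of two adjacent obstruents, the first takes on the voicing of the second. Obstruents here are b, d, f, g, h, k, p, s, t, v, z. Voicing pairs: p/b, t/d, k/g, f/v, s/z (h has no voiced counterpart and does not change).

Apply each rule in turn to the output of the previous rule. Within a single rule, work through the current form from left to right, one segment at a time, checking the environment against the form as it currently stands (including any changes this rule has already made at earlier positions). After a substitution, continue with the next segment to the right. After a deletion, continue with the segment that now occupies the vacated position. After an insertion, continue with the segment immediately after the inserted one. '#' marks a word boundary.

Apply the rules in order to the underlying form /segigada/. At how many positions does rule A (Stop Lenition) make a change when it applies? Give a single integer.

3

A Stop Lenition: [segigada] → [sehihaza]
B Initial Consonant Epenthesis: no change — [sehihaza]
C Regressive Voicing Assimilation: no change — [sehihaza]
Rule A changed 3 position(s).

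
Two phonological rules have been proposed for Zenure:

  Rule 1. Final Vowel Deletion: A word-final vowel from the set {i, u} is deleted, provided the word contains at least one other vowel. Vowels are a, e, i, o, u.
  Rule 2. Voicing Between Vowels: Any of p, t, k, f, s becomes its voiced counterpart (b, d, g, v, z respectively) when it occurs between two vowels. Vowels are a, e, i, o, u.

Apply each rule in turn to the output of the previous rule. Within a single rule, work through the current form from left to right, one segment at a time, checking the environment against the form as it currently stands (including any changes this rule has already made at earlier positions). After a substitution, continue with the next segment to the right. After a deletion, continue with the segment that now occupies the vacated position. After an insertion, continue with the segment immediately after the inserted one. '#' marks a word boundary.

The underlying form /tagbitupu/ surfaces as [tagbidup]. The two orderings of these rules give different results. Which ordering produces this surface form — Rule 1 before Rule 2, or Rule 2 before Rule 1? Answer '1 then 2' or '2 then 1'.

Order 1 then 2:
  1 Final Vowel Deletion: [tagbitupu] → [tagbitup]
  2 Voicing Between Vowels: [tagbitup] → [tagbidup]
  result: [tagbidup]
Order 2 then 1:
  2 Voicing Between Vowels: [tagbitupu] → [tagbidubu]
  1 Final Vowel Deletion: [tagbidubu] → [tagbidub]
  result: [tagbidub]

1 then 2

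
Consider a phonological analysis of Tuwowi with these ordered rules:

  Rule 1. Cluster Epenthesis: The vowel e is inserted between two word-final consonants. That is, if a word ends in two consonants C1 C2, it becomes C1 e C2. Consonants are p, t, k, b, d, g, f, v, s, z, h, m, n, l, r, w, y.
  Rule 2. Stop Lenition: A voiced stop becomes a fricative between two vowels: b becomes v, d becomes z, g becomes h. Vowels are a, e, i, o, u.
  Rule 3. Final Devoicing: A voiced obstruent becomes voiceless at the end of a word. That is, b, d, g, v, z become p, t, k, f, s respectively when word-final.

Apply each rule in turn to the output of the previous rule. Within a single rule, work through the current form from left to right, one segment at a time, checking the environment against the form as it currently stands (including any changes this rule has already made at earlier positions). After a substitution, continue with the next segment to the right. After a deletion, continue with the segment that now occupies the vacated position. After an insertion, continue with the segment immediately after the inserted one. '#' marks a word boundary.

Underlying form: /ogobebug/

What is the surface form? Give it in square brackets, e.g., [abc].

Rule 1 Cluster Epenthesis: no change — [ogobebug]
Rule 2 Stop Lenition: [ogobebug] → [ohovevug]
Rule 3 Final Devoicing: [ohovevug] → [ohovevuk]

[ohovevuk]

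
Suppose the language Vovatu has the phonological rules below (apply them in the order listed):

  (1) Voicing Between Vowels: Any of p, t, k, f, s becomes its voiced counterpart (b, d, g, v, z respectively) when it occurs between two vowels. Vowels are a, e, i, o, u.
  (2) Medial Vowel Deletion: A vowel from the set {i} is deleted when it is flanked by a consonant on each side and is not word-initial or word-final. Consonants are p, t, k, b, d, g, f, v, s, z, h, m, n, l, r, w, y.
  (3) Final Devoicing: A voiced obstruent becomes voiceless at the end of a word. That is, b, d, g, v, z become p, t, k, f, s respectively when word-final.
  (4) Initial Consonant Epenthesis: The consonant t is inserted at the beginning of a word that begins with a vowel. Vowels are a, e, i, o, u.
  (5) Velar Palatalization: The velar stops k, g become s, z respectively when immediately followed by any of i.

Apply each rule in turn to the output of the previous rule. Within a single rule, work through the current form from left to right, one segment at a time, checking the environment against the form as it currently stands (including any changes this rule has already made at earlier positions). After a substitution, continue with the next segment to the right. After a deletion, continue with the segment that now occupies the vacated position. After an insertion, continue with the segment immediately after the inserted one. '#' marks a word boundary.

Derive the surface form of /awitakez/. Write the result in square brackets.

[tawdages]

(1) Voicing Between Vowels: [awitakez] → [awidagez]
(2) Medial Vowel Deletion: [awidagez] → [awdagez]
(3) Final Devoicing: [awdagez] → [awdages]
(4) Initial Consonant Epenthesis: [awdages] → [tawdages]
(5) Velar Palatalization: no change — [tawdages]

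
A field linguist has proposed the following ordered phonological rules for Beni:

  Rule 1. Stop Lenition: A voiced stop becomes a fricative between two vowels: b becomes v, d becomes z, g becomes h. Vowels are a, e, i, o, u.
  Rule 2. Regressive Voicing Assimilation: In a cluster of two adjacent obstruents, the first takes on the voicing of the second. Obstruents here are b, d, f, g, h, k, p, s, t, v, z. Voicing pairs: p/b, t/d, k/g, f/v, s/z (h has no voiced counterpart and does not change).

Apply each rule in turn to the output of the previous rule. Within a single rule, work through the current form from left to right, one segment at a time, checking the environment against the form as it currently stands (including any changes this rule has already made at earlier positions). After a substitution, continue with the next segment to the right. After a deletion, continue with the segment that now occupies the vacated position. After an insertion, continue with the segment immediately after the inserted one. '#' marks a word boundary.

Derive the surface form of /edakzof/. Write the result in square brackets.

[ezagzof]

Rule 1 Stop Lenition: [edakzof] → [ezakzof]
Rule 2 Regressive Voicing Assimilation: [ezakzof] → [ezagzof]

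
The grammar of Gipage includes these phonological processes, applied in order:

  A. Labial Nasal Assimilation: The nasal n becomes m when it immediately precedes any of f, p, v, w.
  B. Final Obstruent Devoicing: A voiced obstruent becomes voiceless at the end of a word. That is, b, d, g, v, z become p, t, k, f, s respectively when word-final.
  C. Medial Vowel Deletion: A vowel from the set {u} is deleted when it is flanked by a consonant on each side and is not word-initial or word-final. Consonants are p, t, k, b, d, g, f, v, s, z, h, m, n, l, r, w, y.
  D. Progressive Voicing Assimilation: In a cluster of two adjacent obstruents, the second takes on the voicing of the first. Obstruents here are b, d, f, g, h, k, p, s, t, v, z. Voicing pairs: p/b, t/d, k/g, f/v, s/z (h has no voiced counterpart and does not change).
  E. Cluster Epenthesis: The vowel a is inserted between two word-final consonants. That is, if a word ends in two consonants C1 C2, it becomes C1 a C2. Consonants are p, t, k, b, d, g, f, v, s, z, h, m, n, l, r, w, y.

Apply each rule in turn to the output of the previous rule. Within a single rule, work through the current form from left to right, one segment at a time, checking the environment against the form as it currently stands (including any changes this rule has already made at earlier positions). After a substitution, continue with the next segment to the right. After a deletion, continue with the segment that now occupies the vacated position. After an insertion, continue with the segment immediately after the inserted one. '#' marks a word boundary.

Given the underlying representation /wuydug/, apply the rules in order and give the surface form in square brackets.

A Labial Nasal Assimilation: no change — [wuydug]
B Final Obstruent Devoicing: [wuydug] → [wuyduk]
C Medial Vowel Deletion: [wuyduk] → [wydk]
D Progressive Voicing Assimilation: [wydk] → [wydg]
E Cluster Epenthesis: [wydg] → [wydag]

[wydag]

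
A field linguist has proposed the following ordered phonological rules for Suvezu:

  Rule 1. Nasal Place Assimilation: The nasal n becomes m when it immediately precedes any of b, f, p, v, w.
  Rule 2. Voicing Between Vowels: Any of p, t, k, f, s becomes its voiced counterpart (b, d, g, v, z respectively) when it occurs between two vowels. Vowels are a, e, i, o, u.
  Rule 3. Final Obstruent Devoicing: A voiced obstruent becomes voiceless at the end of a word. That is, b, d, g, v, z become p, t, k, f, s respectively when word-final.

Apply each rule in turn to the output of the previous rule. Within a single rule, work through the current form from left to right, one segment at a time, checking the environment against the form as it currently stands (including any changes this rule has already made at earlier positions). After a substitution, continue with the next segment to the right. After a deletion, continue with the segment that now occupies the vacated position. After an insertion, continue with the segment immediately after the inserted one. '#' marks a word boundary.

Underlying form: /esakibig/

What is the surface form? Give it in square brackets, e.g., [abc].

[ezagibik]

Rule 1 Nasal Place Assimilation: no change — [esakibig]
Rule 2 Voicing Between Vowels: [esakibig] → [ezagibig]
Rule 3 Final Obstruent Devoicing: [ezagibig] → [ezagibik]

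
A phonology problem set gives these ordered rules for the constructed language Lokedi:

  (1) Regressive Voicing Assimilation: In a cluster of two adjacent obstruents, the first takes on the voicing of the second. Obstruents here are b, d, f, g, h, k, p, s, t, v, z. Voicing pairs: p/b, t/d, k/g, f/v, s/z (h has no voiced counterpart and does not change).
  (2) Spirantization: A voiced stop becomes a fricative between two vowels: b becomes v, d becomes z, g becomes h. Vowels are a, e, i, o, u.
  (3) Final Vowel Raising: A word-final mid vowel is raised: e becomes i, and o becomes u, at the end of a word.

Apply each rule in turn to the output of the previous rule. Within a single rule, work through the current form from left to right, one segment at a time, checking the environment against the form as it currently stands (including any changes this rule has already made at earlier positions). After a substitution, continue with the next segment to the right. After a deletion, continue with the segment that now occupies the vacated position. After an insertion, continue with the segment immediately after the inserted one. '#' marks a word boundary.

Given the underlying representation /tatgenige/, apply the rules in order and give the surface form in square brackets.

(1) Regressive Voicing Assimilation: [tatgenige] → [tadgenige]
(2) Spirantization: [tadgenige] → [tadgenihe]
(3) Final Vowel Raising: [tadgenihe] → [tadgenihi]

[tadgenihi]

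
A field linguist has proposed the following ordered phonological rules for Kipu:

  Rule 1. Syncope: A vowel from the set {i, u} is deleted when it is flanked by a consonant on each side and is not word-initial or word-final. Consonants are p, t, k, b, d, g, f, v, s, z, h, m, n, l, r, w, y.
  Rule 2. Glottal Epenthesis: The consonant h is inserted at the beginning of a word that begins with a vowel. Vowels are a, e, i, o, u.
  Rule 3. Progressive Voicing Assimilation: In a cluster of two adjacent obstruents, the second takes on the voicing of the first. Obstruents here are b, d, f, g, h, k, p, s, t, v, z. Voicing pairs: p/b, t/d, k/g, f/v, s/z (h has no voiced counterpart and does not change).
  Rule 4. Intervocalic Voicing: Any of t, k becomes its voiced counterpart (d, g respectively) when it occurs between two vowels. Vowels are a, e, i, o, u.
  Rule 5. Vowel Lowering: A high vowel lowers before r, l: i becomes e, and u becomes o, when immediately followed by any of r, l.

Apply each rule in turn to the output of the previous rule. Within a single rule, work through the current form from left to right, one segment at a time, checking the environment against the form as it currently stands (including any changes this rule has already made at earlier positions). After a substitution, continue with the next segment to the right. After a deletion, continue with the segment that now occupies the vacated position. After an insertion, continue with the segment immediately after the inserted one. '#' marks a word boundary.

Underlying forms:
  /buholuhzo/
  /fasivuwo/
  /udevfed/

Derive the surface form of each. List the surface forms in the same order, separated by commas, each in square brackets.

[bholhso], [fasfwo], [hudevved]

/buholuhzo/:
  Rule 1 Syncope: [buholuhzo] → [bholhzo]
  Rule 2 Glottal Epenthesis: no change — [bholhzo]
  Rule 3 Progressive Voicing Assimilation: [bholhzo] → [bholhso]
  Rule 4 Intervocalic Voicing: no change — [bholhso]
  Rule 5 Vowel Lowering: no change — [bholhso]
/fasivuwo/:
  Rule 1 Syncope: [fasivuwo] → [fasvwo]
  Rule 2 Glottal Epenthesis: no change — [fasvwo]
  Rule 3 Progressive Voicing Assimilation: [fasvwo] → [fasfwo]
  Rule 4 Intervocalic Voicing: no change — [fasfwo]
  Rule 5 Vowel Lowering: no change — [fasfwo]
/udevfed/:
  Rule 1 Syncope: no change — [udevfed]
  Rule 2 Glottal Epenthesis: [udevfed] → [hudevfed]
  Rule 3 Progressive Voicing Assimilation: [hudevfed] → [hudevved]
  Rule 4 Intervocalic Voicing: no change — [hudevved]
  Rule 5 Vowel Lowering: no change — [hudevved]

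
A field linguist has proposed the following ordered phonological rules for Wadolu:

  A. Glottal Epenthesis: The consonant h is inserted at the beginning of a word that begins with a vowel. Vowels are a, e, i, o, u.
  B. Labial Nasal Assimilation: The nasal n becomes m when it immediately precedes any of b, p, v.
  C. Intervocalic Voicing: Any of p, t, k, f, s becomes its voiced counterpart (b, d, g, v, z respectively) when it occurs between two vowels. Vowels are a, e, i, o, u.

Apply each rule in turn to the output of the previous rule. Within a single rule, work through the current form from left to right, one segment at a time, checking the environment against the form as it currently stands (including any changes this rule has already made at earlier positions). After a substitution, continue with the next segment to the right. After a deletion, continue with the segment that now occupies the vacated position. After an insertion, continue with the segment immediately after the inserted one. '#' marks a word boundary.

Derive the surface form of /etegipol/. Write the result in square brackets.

A Glottal Epenthesis: [etegipol] → [hetegipol]
B Labial Nasal Assimilation: no change — [hetegipol]
C Intervocalic Voicing: [hetegipol] → [hedegibol]

[hedegibol]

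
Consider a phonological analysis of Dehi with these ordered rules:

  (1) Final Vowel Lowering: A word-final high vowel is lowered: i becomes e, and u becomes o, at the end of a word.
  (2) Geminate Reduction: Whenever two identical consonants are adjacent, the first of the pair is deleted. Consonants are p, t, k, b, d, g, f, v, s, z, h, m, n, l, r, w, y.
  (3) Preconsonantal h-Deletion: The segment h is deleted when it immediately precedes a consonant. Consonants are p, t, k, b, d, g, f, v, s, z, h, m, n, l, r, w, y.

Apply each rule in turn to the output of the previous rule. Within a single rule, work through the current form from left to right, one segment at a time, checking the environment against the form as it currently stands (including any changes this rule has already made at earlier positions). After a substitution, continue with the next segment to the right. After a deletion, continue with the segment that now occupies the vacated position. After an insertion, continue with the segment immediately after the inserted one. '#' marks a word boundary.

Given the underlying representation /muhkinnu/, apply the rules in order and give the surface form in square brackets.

(1) Final Vowel Lowering: [muhkinnu] → [muhkinno]
(2) Geminate Reduction: [muhkinno] → [muhkino]
(3) Preconsonantal h-Deletion: [muhkino] → [mukino]

[mukino]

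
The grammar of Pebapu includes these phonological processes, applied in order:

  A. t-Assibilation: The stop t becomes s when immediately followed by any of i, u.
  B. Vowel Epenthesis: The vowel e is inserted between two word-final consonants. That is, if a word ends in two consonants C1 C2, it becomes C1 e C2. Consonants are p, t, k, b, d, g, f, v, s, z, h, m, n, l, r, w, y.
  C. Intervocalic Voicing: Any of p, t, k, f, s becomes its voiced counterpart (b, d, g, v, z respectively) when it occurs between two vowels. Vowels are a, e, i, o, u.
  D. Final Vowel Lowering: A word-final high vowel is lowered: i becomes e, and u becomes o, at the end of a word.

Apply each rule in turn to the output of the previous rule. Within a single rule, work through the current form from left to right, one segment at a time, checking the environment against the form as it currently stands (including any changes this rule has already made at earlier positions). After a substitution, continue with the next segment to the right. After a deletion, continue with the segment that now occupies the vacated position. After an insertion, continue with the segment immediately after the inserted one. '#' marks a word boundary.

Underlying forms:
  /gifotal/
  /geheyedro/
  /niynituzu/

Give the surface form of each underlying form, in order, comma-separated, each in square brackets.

[givodal], [geheyedro], [niynizuzo]

/gifotal/:
  A t-Assibilation: no change — [gifotal]
  B Vowel Epenthesis: no change — [gifotal]
  C Intervocalic Voicing: [gifotal] → [givodal]
  D Final Vowel Lowering: no change — [givodal]
/geheyedro/:
  A t-Assibilation: no change — [geheyedro]
  B Vowel Epenthesis: no change — [geheyedro]
  C Intervocalic Voicing: no change — [geheyedro]
  D Final Vowel Lowering: no change — [geheyedro]
/niynituzu/:
  A t-Assibilation: [niynituzu] → [niynisuzu]
  B Vowel Epenthesis: no change — [niynisuzu]
  C Intervocalic Voicing: [niynisuzu] → [niynizuzu]
  D Final Vowel Lowering: [niynizuzu] → [niynizuzo]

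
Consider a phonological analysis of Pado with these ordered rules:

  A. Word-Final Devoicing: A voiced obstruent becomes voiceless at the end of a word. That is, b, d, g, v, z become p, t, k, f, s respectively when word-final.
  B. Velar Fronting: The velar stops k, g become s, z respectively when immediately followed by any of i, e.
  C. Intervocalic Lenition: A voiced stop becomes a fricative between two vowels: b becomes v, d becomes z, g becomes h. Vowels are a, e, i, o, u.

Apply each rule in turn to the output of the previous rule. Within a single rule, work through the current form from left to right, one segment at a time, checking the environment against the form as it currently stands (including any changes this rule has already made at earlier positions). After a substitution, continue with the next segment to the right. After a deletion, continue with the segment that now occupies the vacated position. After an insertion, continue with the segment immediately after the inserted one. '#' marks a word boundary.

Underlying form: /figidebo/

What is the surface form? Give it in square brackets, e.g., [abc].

A Word-Final Devoicing: no change — [figidebo]
B Velar Fronting: [figidebo] → [fizidebo]
C Intervocalic Lenition: [fizidebo] → [fizizevo]

[fizizevo]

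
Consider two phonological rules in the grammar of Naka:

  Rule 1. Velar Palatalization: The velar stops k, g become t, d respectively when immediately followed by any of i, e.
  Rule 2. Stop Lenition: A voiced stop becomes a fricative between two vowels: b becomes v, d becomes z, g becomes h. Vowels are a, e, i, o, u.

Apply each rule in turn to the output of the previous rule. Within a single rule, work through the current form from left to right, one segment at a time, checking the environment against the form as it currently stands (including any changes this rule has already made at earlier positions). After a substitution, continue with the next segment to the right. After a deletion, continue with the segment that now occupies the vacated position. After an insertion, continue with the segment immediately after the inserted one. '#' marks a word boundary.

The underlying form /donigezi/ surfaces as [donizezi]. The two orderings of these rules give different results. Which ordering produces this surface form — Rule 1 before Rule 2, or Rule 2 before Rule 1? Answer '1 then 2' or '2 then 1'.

Order 1 then 2:
  1 Velar Palatalization: [donigezi] → [donidezi]
  2 Stop Lenition: [donidezi] → [donizezi]
  result: [donizezi]
Order 2 then 1:
  2 Stop Lenition: [donigezi] → [donihezi]
  1 Velar Palatalization: no change — [donihezi]
  result: [donihezi]

1 then 2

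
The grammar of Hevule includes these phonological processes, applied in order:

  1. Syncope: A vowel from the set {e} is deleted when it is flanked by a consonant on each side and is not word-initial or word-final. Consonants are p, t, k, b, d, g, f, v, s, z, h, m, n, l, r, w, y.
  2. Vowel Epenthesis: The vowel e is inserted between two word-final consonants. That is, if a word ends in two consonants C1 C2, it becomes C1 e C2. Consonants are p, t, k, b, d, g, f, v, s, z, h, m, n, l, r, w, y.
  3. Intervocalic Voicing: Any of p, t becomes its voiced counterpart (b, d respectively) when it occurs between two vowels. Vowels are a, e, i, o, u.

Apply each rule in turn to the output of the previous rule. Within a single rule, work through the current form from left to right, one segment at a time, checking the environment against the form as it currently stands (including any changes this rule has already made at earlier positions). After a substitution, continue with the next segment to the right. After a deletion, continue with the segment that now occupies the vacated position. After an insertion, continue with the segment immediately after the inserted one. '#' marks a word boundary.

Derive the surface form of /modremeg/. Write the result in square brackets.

1 Syncope: [modremeg] → [modrmg]
2 Vowel Epenthesis: [modrmg] → [modrmeg]
3 Intervocalic Voicing: no change — [modrmeg]

[modrmeg]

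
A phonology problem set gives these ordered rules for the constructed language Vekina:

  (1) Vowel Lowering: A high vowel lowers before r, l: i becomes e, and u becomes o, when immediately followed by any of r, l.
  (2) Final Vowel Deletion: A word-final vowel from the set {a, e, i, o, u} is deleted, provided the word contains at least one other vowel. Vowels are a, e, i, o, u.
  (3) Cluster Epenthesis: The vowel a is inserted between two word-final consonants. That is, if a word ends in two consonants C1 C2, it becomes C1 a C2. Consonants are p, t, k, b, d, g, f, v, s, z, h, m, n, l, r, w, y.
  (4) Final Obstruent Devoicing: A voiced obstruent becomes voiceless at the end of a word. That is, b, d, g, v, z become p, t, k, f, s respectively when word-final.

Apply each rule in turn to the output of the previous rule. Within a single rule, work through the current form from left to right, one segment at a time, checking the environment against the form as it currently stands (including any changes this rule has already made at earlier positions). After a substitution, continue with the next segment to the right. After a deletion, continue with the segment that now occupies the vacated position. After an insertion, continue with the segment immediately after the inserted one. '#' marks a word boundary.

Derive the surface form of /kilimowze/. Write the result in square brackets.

[kelimowas]

(1) Vowel Lowering: [kilimowze] → [kelimowze]
(2) Final Vowel Deletion: [kelimowze] → [kelimowz]
(3) Cluster Epenthesis: [kelimowz] → [kelimowaz]
(4) Final Obstruent Devoicing: [kelimowaz] → [kelimowas]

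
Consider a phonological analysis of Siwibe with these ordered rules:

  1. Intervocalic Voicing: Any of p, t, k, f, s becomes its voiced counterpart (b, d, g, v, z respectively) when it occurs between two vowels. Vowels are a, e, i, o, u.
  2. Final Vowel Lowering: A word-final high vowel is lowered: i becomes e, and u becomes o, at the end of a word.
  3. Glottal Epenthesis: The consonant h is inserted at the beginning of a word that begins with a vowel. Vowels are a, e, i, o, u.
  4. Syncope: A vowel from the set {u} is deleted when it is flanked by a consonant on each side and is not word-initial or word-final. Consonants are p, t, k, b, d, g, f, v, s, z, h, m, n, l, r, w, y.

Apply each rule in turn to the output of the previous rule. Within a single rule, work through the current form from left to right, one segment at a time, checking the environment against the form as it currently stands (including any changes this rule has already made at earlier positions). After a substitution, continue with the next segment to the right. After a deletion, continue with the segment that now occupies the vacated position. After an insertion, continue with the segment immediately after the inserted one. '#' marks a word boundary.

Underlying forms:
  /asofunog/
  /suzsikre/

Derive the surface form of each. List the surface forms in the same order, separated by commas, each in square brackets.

[hazovnog], [szsikre]

/asofunog/:
  1 Intervocalic Voicing: [asofunog] → [azovunog]
  2 Final Vowel Lowering: no change — [azovunog]
  3 Glottal Epenthesis: [azovunog] → [hazovunog]
  4 Syncope: [hazovunog] → [hazovnog]
/suzsikre/:
  1 Intervocalic Voicing: no change — [suzsikre]
  2 Final Vowel Lowering: no change — [suzsikre]
  3 Glottal Epenthesis: no change — [suzsikre]
  4 Syncope: [suzsikre] → [szsikre]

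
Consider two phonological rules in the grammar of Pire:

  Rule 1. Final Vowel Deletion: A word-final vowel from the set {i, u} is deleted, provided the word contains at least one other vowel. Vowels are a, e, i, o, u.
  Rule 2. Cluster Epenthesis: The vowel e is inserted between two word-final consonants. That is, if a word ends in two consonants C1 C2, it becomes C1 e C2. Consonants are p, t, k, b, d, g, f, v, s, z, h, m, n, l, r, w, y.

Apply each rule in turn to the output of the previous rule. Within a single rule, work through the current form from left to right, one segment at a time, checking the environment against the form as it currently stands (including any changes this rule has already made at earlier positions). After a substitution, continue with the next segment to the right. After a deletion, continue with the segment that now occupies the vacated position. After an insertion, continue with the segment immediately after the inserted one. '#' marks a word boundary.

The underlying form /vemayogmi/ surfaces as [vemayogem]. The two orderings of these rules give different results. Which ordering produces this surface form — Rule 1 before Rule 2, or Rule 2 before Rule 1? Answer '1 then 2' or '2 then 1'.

1 then 2

Order 1 then 2:
  1 Final Vowel Deletion: [vemayogmi] → [vemayogm]
  2 Cluster Epenthesis: [vemayogm] → [vemayogem]
  result: [vemayogem]
Order 2 then 1:
  2 Cluster Epenthesis: no change — [vemayogmi]
  1 Final Vowel Deletion: [vemayogmi] → [vemayogm]
  result: [vemayogm]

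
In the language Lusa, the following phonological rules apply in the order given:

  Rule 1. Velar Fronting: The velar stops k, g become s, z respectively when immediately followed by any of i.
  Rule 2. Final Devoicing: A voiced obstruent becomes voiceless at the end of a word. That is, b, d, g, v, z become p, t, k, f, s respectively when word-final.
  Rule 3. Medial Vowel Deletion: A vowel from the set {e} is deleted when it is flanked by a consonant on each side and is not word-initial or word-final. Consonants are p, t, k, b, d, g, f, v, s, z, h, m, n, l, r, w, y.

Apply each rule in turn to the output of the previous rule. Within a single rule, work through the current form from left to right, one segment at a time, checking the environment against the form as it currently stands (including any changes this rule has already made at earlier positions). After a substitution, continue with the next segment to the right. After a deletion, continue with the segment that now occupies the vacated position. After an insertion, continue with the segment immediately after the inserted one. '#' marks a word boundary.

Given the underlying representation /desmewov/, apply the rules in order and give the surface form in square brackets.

Rule 1 Velar Fronting: no change — [desmewov]
Rule 2 Final Devoicing: [desmewov] → [desmewof]
Rule 3 Medial Vowel Deletion: [desmewof] → [dsmwof]

[dsmwof]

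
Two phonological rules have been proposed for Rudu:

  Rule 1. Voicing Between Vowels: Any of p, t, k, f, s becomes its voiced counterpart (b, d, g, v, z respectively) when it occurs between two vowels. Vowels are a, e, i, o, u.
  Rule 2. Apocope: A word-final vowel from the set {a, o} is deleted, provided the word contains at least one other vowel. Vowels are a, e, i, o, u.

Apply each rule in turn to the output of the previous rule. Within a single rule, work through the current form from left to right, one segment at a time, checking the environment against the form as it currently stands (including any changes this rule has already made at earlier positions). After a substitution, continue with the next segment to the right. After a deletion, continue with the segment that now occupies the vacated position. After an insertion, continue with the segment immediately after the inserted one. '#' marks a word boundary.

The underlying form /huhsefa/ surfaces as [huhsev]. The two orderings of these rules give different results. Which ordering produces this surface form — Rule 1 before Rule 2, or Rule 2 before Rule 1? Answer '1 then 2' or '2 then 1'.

1 then 2

Order 1 then 2:
  1 Voicing Between Vowels: [huhsefa] → [huhseva]
  2 Apocope: [huhseva] → [huhsev]
  result: [huhsev]
Order 2 then 1:
  2 Apocope: [huhsefa] → [huhsef]
  1 Voicing Between Vowels: no change — [huhsef]
  result: [huhsef]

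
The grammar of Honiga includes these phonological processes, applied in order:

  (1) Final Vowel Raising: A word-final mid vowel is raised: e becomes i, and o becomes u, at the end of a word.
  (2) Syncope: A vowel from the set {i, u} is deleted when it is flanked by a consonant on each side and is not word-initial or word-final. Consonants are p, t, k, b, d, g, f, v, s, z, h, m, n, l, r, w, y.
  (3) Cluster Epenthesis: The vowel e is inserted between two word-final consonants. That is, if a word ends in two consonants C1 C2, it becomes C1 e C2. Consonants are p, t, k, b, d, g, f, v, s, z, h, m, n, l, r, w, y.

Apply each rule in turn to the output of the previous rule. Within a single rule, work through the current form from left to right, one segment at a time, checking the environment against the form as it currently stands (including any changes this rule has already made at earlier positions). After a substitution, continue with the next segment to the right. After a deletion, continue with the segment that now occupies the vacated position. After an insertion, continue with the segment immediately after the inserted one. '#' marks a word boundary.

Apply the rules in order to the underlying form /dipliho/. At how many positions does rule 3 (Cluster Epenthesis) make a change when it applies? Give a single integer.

0

(1) Final Vowel Raising: [dipliho] → [diplihu]
(2) Syncope: [diplihu] → [dplhu]
(3) Cluster Epenthesis: no change — [dplhu]
Rule 3 changed 0 position(s).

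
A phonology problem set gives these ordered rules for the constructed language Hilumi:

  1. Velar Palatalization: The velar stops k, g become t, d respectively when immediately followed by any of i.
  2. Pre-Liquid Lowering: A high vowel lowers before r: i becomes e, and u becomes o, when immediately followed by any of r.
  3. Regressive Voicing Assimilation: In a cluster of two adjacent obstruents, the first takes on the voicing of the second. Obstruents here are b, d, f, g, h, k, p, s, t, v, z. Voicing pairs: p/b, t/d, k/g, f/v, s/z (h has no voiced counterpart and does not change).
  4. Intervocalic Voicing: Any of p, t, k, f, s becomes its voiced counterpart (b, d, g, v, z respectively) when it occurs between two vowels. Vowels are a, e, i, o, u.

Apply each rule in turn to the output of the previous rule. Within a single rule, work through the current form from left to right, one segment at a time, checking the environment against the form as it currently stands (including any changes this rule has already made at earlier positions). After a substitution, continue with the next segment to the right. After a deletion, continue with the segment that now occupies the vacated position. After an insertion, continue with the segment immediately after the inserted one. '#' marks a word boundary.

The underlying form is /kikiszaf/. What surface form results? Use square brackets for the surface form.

[tidizzaf]

1 Velar Palatalization: [kikiszaf] → [titiszaf]
2 Pre-Liquid Lowering: no change — [titiszaf]
3 Regressive Voicing Assimilation: [titiszaf] → [titizzaf]
4 Intervocalic Voicing: [titizzaf] → [tidizzaf]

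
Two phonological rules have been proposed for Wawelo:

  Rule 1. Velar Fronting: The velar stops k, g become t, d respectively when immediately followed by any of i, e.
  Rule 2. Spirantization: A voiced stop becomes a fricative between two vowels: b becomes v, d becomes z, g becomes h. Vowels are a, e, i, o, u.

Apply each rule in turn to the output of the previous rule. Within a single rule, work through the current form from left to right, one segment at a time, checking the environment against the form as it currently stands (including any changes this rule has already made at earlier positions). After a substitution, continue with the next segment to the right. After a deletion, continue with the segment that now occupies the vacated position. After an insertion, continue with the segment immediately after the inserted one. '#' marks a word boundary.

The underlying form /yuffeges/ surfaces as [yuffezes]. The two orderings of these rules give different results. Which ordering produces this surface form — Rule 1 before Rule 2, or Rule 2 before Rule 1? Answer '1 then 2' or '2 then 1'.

1 then 2

Order 1 then 2:
  1 Velar Fronting: [yuffeges] → [yuffedes]
  2 Spirantization: [yuffedes] → [yuffezes]
  result: [yuffezes]
Order 2 then 1:
  2 Spirantization: [yuffeges] → [yuffehes]
  1 Velar Fronting: no change — [yuffehes]
  result: [yuffehes]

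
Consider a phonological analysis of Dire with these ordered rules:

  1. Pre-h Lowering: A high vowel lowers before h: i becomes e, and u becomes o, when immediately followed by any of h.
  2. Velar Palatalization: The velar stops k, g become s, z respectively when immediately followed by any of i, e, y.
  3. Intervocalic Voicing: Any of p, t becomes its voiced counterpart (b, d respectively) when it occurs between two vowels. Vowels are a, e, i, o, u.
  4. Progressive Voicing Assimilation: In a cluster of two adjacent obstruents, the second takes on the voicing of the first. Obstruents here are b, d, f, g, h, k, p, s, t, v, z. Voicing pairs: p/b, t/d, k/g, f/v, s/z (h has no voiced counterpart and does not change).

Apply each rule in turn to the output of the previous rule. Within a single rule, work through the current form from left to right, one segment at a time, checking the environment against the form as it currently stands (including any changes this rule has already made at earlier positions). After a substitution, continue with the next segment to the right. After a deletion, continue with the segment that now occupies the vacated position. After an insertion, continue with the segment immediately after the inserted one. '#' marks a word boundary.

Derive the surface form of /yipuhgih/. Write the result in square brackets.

[yibohseh]

1 Pre-h Lowering: [yipuhgih] → [yipohgeh]
2 Velar Palatalization: [yipohgeh] → [yipohzeh]
3 Intervocalic Voicing: [yipohzeh] → [yibohzeh]
4 Progressive Voicing Assimilation: [yibohzeh] → [yibohseh]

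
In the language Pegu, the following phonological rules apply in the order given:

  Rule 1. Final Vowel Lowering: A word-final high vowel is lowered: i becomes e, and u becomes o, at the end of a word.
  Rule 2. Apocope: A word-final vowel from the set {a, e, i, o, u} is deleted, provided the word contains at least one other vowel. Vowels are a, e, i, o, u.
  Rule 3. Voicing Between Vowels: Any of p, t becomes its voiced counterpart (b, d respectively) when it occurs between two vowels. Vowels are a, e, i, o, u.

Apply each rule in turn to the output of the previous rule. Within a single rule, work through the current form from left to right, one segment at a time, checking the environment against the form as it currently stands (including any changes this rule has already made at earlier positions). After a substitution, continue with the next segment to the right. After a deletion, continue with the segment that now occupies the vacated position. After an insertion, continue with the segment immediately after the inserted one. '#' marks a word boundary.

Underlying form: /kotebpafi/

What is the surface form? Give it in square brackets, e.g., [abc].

[kodebpaf]

Rule 1 Final Vowel Lowering: [kotebpafi] → [kotebpafe]
Rule 2 Apocope: [kotebpafe] → [kotebpaf]
Rule 3 Voicing Between Vowels: [kotebpaf] → [kodebpaf]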